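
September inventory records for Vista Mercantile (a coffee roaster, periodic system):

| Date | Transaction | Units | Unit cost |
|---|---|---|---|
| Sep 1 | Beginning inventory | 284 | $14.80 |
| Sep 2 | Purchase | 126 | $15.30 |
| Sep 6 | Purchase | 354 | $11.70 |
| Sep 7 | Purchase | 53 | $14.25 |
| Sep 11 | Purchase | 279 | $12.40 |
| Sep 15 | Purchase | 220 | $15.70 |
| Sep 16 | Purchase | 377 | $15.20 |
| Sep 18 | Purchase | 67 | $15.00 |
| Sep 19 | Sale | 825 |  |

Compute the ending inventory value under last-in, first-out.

Ending inventory = $12,491.25

Sep 19, 825 sold [LIFO — newest first]: 67 @ $15.00 + 377 @ $15.20 + 220 @ $15.70 + 161 @ $12.40 = $12,185.80
Ending inventory: 284 @ $14.80 + 126 @ $15.30 + 354 @ $11.70 + 53 @ $14.25 + 118 @ $12.40 = $12,491.25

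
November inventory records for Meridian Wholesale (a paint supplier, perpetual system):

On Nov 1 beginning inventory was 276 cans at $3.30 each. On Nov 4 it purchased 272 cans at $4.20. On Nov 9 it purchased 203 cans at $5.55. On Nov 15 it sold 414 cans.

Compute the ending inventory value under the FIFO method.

Nov 15, 414 sold [FIFO — oldest first]: 276 @ $3.30 + 138 @ $4.20 = $1,490.40
Ending inventory: 134 @ $4.20 + 203 @ $5.55 = $1,689.45

Ending inventory = $1,689.45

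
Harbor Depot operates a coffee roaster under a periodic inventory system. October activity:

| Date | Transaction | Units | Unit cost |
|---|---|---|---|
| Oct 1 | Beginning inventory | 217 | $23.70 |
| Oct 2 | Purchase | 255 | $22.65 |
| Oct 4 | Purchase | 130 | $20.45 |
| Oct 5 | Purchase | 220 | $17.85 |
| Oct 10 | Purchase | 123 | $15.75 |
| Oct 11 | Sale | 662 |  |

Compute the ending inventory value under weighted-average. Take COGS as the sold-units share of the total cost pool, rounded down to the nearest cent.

Oct 11, sell 662: 662/945 × $19,441.40 → $13,619.26
Ending inventory (cost pool remaining) = $5,822.14

Ending inventory = $5,822.14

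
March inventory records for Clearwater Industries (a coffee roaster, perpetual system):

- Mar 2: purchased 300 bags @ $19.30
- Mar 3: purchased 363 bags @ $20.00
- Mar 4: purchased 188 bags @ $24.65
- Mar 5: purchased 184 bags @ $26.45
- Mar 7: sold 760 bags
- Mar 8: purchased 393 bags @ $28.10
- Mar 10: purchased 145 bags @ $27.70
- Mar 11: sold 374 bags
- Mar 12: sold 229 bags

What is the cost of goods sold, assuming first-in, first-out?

Mar 7, 760 sold [FIFO — oldest first]: 300 @ $19.30 + 363 @ $20.00 + 97 @ $24.65 = $15,441.05
Mar 11, 374 sold [FIFO — oldest first]: 91 @ $24.65 + 184 @ $26.45 + 99 @ $28.10 = $9,891.85
Mar 12, 229 sold [FIFO — oldest first]: 229 @ $28.10 = $6,434.90
Total COGS = $15,441.05 + $9,891.85 + $6,434.90 = $31,767.80
Ending inventory: 65 @ $28.10 + 145 @ $27.70 = $5,843.00
Check: goods available $37,610.80 = COGS $31,767.80 + ending $5,843.00

COGS = $31,767.80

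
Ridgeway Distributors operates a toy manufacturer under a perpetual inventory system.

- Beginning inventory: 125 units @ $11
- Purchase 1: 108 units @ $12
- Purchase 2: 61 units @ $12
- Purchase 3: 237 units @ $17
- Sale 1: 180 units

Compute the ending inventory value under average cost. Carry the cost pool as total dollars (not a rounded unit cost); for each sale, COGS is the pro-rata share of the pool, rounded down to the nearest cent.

After Beginning: 125 on hand, pool $1,375.00 (≈ $11.0000 each)
After Purchase 1: 233 on hand, pool $2,671.00 (≈ $11.4635 each)
After Purchase 2: 294 on hand, pool $3,403.00 (≈ $11.5748 each)
After Purchase 3: 531 on hand, pool $7,432.00 (≈ $13.9962 each)
Sale 1, sell 180: 180/531 × $7,432.00 → $2,519.32
Ending inventory (cost pool remaining) = $4,912.68

Ending inventory = $4,912.68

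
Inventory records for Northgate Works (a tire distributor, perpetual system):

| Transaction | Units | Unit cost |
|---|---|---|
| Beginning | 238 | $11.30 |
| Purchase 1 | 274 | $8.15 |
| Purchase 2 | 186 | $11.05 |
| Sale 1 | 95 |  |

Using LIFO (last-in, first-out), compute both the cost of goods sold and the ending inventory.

COGS = $1,049.75; ending inventory = $5,928.05

Sale 1 (95) [LIFO — newest first]: 95 @ $11.05 = $1,049.75
Ending inventory: 238 @ $11.30 + 274 @ $8.15 + 91 @ $11.05 = $5,928.05
Check: goods available $6,977.80 = COGS $1,049.75 + ending $5,928.05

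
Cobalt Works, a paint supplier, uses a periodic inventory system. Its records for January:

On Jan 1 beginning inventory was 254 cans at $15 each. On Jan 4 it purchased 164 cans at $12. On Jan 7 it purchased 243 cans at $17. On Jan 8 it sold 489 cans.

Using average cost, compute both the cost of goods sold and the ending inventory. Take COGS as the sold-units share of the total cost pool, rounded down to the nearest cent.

Jan 8, sell 489: 489/661 × $9,909.00 → $7,330.56
Ending inventory (cost pool remaining) = $2,578.44
Check: goods available $9,909.00 = COGS $7,330.56 + ending $2,578.44

COGS = $7,330.56; ending inventory = $2,578.44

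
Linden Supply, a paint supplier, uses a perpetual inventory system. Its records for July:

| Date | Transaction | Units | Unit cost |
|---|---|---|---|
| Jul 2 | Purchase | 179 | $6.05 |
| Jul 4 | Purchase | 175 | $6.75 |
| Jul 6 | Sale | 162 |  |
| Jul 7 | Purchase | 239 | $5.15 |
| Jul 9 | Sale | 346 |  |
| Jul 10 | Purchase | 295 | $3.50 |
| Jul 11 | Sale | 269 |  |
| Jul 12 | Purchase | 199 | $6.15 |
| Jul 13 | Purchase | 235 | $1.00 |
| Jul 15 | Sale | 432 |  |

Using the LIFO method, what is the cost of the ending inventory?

Jul 6, 162 sold [LIFO — newest first]: 162 @ $6.75 = $1,093.50
Jul 9, 346 sold [LIFO — newest first]: 239 @ $5.15 + 13 @ $6.75 + 94 @ $6.05 = $1,887.30
Jul 11, 269 sold [LIFO — newest first]: 269 @ $3.50 = $941.50
Jul 15, 432 sold [LIFO — newest first]: 235 @ $1.00 + 197 @ $6.15 = $1,446.55
Total COGS = $1,093.50 + $1,887.30 + $941.50 + $1,446.55 = $5,368.85
Ending inventory: 85 @ $6.05 + 26 @ $3.50 + 2 @ $6.15 = $617.55
Check: goods available $5,986.40 = COGS $5,368.85 + ending $617.55

Ending inventory = $617.55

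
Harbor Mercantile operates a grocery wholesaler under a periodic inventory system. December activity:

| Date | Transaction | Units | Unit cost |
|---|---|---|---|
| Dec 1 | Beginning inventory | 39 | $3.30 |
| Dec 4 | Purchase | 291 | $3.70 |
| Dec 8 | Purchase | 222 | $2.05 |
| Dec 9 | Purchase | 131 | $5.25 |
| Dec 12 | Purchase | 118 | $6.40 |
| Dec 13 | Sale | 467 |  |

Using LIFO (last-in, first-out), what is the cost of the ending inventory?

Dec 13, 467 sold [LIFO — newest first]: 118 @ $6.40 + 131 @ $5.25 + 218 @ $2.05 = $1,889.85
Ending inventory: 39 @ $3.30 + 291 @ $3.70 + 4 @ $2.05 = $1,213.60
Check: goods available $3,103.45 = COGS $1,889.85 + ending $1,213.60

Ending inventory = $1,213.60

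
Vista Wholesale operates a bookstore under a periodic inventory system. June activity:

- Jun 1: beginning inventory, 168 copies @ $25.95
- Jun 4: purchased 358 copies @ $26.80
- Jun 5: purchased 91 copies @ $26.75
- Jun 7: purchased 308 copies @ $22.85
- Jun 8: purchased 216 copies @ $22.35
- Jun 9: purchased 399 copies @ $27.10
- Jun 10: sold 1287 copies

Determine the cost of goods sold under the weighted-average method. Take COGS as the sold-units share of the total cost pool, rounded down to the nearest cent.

COGS = $32,648.47

Jun 10, sell 1287: 1287/1540 × $39,066.55 → $32,648.47
Ending inventory (cost pool remaining) = $6,418.08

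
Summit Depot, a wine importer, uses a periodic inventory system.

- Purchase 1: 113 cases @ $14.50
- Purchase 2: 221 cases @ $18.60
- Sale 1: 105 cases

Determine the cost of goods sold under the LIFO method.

Sale 1 (105) [LIFO — newest first]: 105 @ $18.60 = $1,953.00
Ending inventory: 113 @ $14.50 + 116 @ $18.60 = $3,796.10
Check: goods available $5,749.10 = COGS $1,953.00 + ending $3,796.10

COGS = $1,953.00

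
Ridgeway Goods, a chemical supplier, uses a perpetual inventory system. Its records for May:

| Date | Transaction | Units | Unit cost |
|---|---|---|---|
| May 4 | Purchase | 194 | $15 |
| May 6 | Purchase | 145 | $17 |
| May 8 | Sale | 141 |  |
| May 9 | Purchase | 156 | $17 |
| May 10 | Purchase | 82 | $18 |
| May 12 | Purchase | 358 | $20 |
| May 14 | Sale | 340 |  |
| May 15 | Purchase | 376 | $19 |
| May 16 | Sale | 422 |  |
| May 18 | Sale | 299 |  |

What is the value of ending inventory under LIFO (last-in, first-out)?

Ending inventory = $1,635

May 8, 141 sold [LIFO — newest first]: 141 @ $17 = $2,397
May 14, 340 sold [LIFO — newest first]: 340 @ $20 = $6,800
May 16, 422 sold [LIFO — newest first]: 376 @ $19 + 18 @ $20 + 28 @ $18 = $8,008
May 18, 299 sold [LIFO — newest first]: 54 @ $18 + 156 @ $17 + 4 @ $17 + 85 @ $15 = $4,967
Total COGS = $2,397 + $6,800 + $8,008 + $4,967 = $22,172
Ending inventory: 109 @ $15 = $1,635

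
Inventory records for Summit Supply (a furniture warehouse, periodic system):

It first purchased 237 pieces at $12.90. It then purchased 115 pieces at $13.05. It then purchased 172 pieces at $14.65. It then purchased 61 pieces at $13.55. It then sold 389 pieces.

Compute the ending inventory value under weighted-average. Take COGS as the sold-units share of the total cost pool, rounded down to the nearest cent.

Sale 1, sell 389: 389/585 × $7,904.40 → $5,256.08
Ending inventory (cost pool remaining) = $2,648.32
Check: goods available $7,904.40 = COGS $5,256.08 + ending $2,648.32

Ending inventory = $2,648.32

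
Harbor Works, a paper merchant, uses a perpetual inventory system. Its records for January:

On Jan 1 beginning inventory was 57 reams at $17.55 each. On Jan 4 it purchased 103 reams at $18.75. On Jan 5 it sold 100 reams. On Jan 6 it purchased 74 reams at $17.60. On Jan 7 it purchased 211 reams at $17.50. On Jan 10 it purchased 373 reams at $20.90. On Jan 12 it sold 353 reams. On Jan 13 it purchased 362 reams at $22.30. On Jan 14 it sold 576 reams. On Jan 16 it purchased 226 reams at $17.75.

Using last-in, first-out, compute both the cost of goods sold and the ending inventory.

COGS = $21,138.30; ending inventory = $6,668.00

Jan 5, 100 sold [LIFO — newest first]: 100 @ $18.75 = $1,875.00
Jan 12, 353 sold [LIFO — newest first]: 353 @ $20.90 = $7,377.70
Jan 14, 576 sold [LIFO — newest first]: 362 @ $22.30 + 20 @ $20.90 + 194 @ $17.50 = $11,885.60
Total COGS = $1,875.00 + $7,377.70 + $11,885.60 = $21,138.30
Ending inventory: 57 @ $17.55 + 3 @ $18.75 + 74 @ $17.60 + 17 @ $17.50 + 226 @ $17.75 = $6,668.00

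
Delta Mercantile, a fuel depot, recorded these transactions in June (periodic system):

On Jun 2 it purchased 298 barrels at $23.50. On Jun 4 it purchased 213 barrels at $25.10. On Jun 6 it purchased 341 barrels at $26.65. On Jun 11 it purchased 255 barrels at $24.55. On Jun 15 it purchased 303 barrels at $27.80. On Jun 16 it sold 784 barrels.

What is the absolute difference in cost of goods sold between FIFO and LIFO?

FIFO COGS: 298 @ $23.50 + 213 @ $25.10 + 273 @ $26.65 = $19,624.75
LIFO COGS: 303 @ $27.80 + 255 @ $24.55 + 226 @ $26.65 = $20,706.55
Difference = |$19,624.75 − $20,706.55| = $1,081.80

$1,081.80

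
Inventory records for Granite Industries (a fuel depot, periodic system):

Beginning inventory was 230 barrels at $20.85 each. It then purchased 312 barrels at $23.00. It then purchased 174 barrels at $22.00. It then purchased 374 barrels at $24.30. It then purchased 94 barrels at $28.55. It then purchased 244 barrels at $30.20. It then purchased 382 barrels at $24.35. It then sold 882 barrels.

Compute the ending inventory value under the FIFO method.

Ending inventory = $24,408.60

Sale 1 (882) [FIFO — oldest first]: 230 @ $20.85 + 312 @ $23.00 + 174 @ $22.00 + 166 @ $24.30 = $19,833.30
Ending inventory: 208 @ $24.30 + 94 @ $28.55 + 244 @ $30.20 + 382 @ $24.35 = $24,408.60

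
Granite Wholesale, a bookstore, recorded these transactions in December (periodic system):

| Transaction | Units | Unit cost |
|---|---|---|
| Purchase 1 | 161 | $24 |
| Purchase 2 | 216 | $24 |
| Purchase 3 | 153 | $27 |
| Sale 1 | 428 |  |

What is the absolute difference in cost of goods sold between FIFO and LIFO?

FIFO COGS: 161 @ $24 + 216 @ $24 + 51 @ $27 = $10,425
LIFO COGS: 153 @ $27 + 216 @ $24 + 59 @ $24 = $10,731
Difference = |$10,425 − $10,731| = $306

$306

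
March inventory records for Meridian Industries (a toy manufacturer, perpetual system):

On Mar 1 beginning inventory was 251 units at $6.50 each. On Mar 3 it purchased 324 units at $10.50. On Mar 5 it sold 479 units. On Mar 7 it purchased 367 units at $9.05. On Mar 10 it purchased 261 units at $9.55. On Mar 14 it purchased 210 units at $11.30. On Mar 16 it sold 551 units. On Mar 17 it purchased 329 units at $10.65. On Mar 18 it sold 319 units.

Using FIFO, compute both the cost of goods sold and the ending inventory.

Mar 5, 479 sold [FIFO — oldest first]: 251 @ $6.50 + 228 @ $10.50 = $4,025.50
Mar 16, 551 sold [FIFO — oldest first]: 96 @ $10.50 + 367 @ $9.05 + 88 @ $9.55 = $5,169.75
Mar 18, 319 sold [FIFO — oldest first]: 173 @ $9.55 + 146 @ $11.30 = $3,301.95
Total COGS = $4,025.50 + $5,169.75 + $3,301.95 = $12,497.20
Ending inventory: 64 @ $11.30 + 329 @ $10.65 = $4,227.05

COGS = $12,497.20; ending inventory = $4,227.05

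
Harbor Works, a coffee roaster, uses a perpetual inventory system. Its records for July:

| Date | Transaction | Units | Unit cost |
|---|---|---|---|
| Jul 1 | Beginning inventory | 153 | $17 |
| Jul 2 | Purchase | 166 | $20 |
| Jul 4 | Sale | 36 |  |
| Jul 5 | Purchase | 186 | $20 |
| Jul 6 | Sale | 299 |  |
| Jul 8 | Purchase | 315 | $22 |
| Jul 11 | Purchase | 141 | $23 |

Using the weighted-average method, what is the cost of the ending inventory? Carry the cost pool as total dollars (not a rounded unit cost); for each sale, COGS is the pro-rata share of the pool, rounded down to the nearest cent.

Ending inventory = $13,425.41

After Jul 1: 153 on hand, pool $2,601.00 (≈ $17.0000 each)
After Jul 2: 319 on hand, pool $5,921.00 (≈ $18.5611 each)
Jul 4, sell 36: 36/319 × $5,921.00 → $668.20
After Jul 5: 469 on hand, pool $8,972.80 (≈ $19.1318 each)
Jul 6, sell 299: 299/469 × $8,972.80 → $5,720.39
After Jul 8: 485 on hand, pool $10,182.41 (≈ $20.9947 each)
After Jul 11: 626 on hand, pool $13,425.41 (≈ $21.4463 each)
Total COGS = $668.20 + $5,720.39 = $6,388.59
Ending inventory (cost pool remaining) = $13,425.41
Check: goods available $19,814.00 = COGS $6,388.59 + ending $13,425.41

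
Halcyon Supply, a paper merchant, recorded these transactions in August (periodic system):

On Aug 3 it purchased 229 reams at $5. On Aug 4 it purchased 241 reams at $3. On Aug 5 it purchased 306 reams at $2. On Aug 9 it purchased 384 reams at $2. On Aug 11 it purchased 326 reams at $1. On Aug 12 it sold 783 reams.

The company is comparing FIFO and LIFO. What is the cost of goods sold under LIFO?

FIFO COGS: 229 @ $5 + 241 @ $3 + 306 @ $2 + 7 @ $2 = $2,494
LIFO COGS: 326 @ $1 + 384 @ $2 + 73 @ $2 = $1,240

COGS = $1,240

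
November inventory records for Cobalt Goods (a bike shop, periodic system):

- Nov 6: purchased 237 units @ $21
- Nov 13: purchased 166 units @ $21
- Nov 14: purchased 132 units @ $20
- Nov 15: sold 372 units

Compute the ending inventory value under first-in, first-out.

Nov 15, 372 sold [FIFO — oldest first]: 237 @ $21 + 135 @ $21 = $7,812
Ending inventory: 31 @ $21 + 132 @ $20 = $3,291

Ending inventory = $3,291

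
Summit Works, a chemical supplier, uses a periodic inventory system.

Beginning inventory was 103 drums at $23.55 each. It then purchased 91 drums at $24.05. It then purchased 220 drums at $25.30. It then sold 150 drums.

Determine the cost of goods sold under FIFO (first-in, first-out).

Sale 1 (150) [FIFO — oldest first]: 103 @ $23.55 + 47 @ $24.05 = $3,556.00
Ending inventory: 44 @ $24.05 + 220 @ $25.30 = $6,624.20
Check: goods available $10,180.20 = COGS $3,556.00 + ending $6,624.20

COGS = $3,556.00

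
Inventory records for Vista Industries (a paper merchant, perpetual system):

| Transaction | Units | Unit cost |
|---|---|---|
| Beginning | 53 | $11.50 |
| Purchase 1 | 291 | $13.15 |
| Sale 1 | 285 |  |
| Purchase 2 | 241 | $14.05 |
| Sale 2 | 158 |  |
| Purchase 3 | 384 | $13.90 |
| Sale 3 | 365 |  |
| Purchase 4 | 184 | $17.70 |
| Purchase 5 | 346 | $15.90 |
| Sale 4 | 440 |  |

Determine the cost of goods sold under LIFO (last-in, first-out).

Sale 1 (285) [LIFO — newest first]: 285 @ $13.15 = $3,747.75
Sale 2 (158) [LIFO — newest first]: 158 @ $14.05 = $2,219.90
Sale 3 (365) [LIFO — newest first]: 365 @ $13.90 = $5,073.50
Sale 4 (440) [LIFO — newest first]: 346 @ $15.90 + 94 @ $17.70 = $7,165.20
Total COGS = $3,747.75 + $2,219.90 + $5,073.50 + $7,165.20 = $18,206.35
Ending inventory: 53 @ $11.50 + 6 @ $13.15 + 83 @ $14.05 + 19 @ $13.90 + 90 @ $17.70 = $3,711.65

COGS = $18,206.35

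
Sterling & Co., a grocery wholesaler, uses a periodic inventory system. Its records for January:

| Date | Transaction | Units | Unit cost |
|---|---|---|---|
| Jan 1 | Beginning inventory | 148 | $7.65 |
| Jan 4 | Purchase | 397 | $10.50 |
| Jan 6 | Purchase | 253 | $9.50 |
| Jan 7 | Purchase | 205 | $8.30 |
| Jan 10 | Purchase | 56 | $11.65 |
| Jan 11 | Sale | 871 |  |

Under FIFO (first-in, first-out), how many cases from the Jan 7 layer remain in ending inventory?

132

Jan 11, 871 sold [FIFO — oldest first]: 148 @ $7.65 + 397 @ $10.50 + 253 @ $9.50 + 73 @ $8.30 = $8,310.10
Ending inventory: 132 @ $8.30 + 56 @ $11.65 = $1,748.00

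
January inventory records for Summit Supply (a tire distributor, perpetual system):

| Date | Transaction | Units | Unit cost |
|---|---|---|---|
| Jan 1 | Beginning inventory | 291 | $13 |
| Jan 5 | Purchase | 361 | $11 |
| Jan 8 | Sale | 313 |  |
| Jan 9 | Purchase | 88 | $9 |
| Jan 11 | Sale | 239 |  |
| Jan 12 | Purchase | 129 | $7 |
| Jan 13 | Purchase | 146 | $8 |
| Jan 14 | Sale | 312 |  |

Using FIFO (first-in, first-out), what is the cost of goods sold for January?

Jan 8, 313 sold [FIFO — oldest first]: 291 @ $13 + 22 @ $11 = $4,025
Jan 11, 239 sold [FIFO — oldest first]: 239 @ $11 = $2,629
Jan 14, 312 sold [FIFO — oldest first]: 100 @ $11 + 88 @ $9 + 124 @ $7 = $2,760
Total COGS = $4,025 + $2,629 + $2,760 = $9,414
Ending inventory: 5 @ $7 + 146 @ $8 = $1,203
Check: goods available $10,617 = COGS $9,414 + ending $1,203

COGS = $9,414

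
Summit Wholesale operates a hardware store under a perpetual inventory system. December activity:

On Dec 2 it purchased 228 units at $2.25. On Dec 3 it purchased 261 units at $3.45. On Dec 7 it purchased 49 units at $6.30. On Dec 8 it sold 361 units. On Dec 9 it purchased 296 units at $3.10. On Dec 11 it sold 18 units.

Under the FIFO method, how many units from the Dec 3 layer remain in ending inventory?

110

Dec 8, 361 sold [FIFO — oldest first]: 228 @ $2.25 + 133 @ $3.45 = $971.85
Dec 11, 18 sold [FIFO — oldest first]: 18 @ $3.45 = $62.10
Total COGS = $971.85 + $62.10 = $1,033.95
Ending inventory: 110 @ $3.45 + 49 @ $6.30 + 296 @ $3.10 = $1,605.80
Check: goods available $2,639.75 = COGS $1,033.95 + ending $1,605.80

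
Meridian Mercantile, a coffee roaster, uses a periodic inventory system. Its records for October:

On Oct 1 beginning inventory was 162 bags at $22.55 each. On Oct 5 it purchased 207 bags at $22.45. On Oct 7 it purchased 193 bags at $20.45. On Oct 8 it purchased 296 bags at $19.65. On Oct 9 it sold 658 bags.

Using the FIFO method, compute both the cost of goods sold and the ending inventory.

Oct 9, 658 sold [FIFO — oldest first]: 162 @ $22.55 + 207 @ $22.45 + 193 @ $20.45 + 96 @ $19.65 = $14,133.50
Ending inventory: 200 @ $19.65 = $3,930.00

COGS = $14,133.50; ending inventory = $3,930.00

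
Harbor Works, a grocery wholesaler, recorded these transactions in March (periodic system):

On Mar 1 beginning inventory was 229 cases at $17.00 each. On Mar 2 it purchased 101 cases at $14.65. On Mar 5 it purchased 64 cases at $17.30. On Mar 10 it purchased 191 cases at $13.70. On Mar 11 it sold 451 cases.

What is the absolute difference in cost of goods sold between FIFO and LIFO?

FIFO COGS: 229 @ $17.00 + 101 @ $14.65 + 64 @ $17.30 + 57 @ $13.70 = $7,260.75
LIFO COGS: 191 @ $13.70 + 64 @ $17.30 + 101 @ $14.65 + 95 @ $17.00 = $6,818.55
Difference = |$7,260.75 − $6,818.55| = $442.20

$442.20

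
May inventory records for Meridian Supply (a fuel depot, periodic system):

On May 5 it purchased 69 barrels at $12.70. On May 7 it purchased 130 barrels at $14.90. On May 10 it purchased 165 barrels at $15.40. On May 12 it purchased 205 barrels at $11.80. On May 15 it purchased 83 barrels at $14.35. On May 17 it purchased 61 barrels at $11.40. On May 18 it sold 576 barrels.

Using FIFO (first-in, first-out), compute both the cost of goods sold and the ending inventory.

COGS = $7,873.75; ending inventory = $1,786.00

May 18, 576 sold [FIFO — oldest first]: 69 @ $12.70 + 130 @ $14.90 + 165 @ $15.40 + 205 @ $11.80 + 7 @ $14.35 = $7,873.75
Ending inventory: 76 @ $14.35 + 61 @ $11.40 = $1,786.00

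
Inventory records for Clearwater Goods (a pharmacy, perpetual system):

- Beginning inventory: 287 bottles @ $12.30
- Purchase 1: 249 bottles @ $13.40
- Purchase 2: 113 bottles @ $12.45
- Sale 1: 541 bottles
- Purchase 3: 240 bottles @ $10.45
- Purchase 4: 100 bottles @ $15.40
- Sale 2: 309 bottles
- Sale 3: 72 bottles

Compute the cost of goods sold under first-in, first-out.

COGS = $11,289.75

Sale 1 (541) [FIFO — oldest first]: 287 @ $12.30 + 249 @ $13.40 + 5 @ $12.45 = $6,928.95
Sale 2 (309) [FIFO — oldest first]: 108 @ $12.45 + 201 @ $10.45 = $3,445.05
Sale 3 (72) [FIFO — oldest first]: 39 @ $10.45 + 33 @ $15.40 = $915.75
Total COGS = $6,928.95 + $3,445.05 + $915.75 = $11,289.75
Ending inventory: 67 @ $15.40 = $1,031.80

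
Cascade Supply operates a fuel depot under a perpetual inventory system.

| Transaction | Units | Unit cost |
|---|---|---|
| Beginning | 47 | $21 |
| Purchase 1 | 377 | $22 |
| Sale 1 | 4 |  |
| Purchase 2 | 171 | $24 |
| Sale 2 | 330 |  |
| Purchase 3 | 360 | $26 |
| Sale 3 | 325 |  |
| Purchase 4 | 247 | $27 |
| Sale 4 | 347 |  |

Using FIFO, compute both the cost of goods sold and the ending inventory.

COGS = $24,122; ending inventory = $5,292

Sale 1 (4) [FIFO — oldest first]: 4 @ $21 = $84
Sale 2 (330) [FIFO — oldest first]: 43 @ $21 + 287 @ $22 = $7,217
Sale 3 (325) [FIFO — oldest first]: 90 @ $22 + 171 @ $24 + 64 @ $26 = $7,748
Sale 4 (347) [FIFO — oldest first]: 296 @ $26 + 51 @ $27 = $9,073
Total COGS = $84 + $7,217 + $7,748 + $9,073 = $24,122
Ending inventory: 196 @ $27 = $5,292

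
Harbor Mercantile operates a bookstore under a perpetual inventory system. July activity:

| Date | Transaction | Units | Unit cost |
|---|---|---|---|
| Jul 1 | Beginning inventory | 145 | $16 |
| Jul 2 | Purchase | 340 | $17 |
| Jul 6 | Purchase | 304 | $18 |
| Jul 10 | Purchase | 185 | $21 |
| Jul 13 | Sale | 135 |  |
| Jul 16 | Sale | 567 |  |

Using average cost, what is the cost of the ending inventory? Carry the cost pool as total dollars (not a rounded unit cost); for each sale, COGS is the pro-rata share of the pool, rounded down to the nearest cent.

After Jul 1: 145 on hand, pool $2,320.00 (≈ $16.0000 each)
After Jul 2: 485 on hand, pool $8,100.00 (≈ $16.7010 each)
After Jul 6: 789 on hand, pool $13,572.00 (≈ $17.2015 each)
After Jul 10: 974 on hand, pool $17,457.00 (≈ $17.9230 each)
Jul 13, sell 135: 135/974 × $17,457.00 → $2,419.60
Jul 16, sell 567: 567/839 × $15,037.40 → $10,162.34
Total COGS = $2,419.60 + $10,162.34 = $12,581.94
Ending inventory (cost pool remaining) = $4,875.06
Check: goods available $17,457.00 = COGS $12,581.94 + ending $4,875.06

Ending inventory = $4,875.06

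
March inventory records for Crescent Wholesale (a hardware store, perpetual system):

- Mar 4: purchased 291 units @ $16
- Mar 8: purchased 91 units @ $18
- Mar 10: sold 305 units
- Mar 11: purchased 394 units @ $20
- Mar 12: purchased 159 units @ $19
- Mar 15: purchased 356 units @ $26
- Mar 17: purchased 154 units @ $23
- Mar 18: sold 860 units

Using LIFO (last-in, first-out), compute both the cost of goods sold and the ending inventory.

COGS = $24,701; ending inventory = $5,292

Mar 10, 305 sold [LIFO — newest first]: 91 @ $18 + 214 @ $16 = $5,062
Mar 18, 860 sold [LIFO — newest first]: 154 @ $23 + 356 @ $26 + 159 @ $19 + 191 @ $20 = $19,639
Total COGS = $5,062 + $19,639 = $24,701
Ending inventory: 77 @ $16 + 203 @ $20 = $5,292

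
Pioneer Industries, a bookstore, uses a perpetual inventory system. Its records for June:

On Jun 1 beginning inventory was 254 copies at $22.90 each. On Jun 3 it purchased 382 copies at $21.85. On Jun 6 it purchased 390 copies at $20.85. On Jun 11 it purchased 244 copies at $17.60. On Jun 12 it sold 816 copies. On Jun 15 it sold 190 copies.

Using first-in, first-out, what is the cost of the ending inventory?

Jun 12, 816 sold [FIFO — oldest first]: 254 @ $22.90 + 382 @ $21.85 + 180 @ $20.85 = $17,916.30
Jun 15, 190 sold [FIFO — oldest first]: 190 @ $20.85 = $3,961.50
Total COGS = $17,916.30 + $3,961.50 = $21,877.80
Ending inventory: 20 @ $20.85 + 244 @ $17.60 = $4,711.40
Check: goods available $26,589.20 = COGS $21,877.80 + ending $4,711.40

Ending inventory = $4,711.40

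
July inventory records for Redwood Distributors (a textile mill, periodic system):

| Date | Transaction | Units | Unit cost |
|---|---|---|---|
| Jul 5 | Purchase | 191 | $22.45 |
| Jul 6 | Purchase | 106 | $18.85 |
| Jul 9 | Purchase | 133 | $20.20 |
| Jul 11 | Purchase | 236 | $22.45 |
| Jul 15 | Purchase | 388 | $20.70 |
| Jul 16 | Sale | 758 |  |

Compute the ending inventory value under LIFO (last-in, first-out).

Ending inventory = $6,267.20

Jul 16, 758 sold [LIFO — newest first]: 388 @ $20.70 + 236 @ $22.45 + 133 @ $20.20 + 1 @ $18.85 = $16,035.25
Ending inventory: 191 @ $22.45 + 105 @ $18.85 = $6,267.20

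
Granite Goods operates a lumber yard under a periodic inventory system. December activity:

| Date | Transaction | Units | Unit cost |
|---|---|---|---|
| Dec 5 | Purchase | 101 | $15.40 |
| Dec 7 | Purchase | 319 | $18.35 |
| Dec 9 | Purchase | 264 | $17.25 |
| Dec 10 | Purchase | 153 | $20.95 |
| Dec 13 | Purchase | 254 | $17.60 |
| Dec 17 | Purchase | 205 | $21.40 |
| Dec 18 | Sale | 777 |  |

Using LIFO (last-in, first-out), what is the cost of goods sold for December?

COGS = $14,909.00

Dec 18, 777 sold [LIFO — newest first]: 205 @ $21.40 + 254 @ $17.60 + 153 @ $20.95 + 165 @ $17.25 = $14,909.00
Ending inventory: 101 @ $15.40 + 319 @ $18.35 + 99 @ $17.25 = $9,116.80
Check: goods available $24,025.80 = COGS $14,909.00 + ending $9,116.80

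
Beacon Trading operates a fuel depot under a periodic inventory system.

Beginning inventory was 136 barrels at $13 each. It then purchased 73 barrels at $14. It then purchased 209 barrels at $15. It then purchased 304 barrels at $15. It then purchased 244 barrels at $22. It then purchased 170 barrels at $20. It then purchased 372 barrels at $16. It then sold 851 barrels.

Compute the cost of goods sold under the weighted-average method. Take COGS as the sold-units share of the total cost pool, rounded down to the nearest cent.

COGS = $14,223.77

Sale 1, sell 851: 851/1508 × $25,205.00 → $14,223.77
Ending inventory (cost pool remaining) = $10,981.23
Check: goods available $25,205.00 = COGS $14,223.77 + ending $10,981.23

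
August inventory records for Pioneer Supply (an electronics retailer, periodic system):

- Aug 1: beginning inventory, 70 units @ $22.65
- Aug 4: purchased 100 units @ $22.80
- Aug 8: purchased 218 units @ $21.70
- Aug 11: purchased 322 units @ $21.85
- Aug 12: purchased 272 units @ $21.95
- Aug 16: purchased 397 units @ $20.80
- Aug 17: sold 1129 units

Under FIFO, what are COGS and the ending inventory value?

COGS = $24,659.80; ending inventory = $5,200.00

Aug 17, 1129 sold [FIFO — oldest first]: 70 @ $22.65 + 100 @ $22.80 + 218 @ $21.70 + 322 @ $21.85 + 272 @ $21.95 + 147 @ $20.80 = $24,659.80
Ending inventory: 250 @ $20.80 = $5,200.00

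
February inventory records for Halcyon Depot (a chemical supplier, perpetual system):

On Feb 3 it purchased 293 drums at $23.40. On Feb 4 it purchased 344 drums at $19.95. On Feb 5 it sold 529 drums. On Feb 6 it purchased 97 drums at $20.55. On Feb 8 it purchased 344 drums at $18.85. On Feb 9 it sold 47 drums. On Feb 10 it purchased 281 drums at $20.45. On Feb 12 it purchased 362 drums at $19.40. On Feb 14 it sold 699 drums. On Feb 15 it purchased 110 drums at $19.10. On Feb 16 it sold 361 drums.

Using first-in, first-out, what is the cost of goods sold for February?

COGS = $33,317.00

Feb 5, 529 sold [FIFO — oldest first]: 293 @ $23.40 + 236 @ $19.95 = $11,564.40
Feb 9, 47 sold [FIFO — oldest first]: 47 @ $19.95 = $937.65
Feb 14, 699 sold [FIFO — oldest first]: 61 @ $19.95 + 97 @ $20.55 + 344 @ $18.85 + 197 @ $20.45 = $13,723.35
Feb 16, 361 sold [FIFO — oldest first]: 84 @ $20.45 + 277 @ $19.40 = $7,091.60
Total COGS = $11,564.40 + $937.65 + $13,723.35 + $7,091.60 = $33,317.00
Ending inventory: 85 @ $19.40 + 110 @ $19.10 = $3,750.00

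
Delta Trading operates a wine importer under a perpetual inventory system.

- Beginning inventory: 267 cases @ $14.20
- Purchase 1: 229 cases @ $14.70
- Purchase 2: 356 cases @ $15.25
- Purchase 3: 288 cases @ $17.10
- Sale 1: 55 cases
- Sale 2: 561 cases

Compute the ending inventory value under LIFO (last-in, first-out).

Sale 1 (55) [LIFO — newest first]: 55 @ $17.10 = $940.50
Sale 2 (561) [LIFO — newest first]: 233 @ $17.10 + 328 @ $15.25 = $8,986.30
Total COGS = $940.50 + $8,986.30 = $9,926.80
Ending inventory: 267 @ $14.20 + 229 @ $14.70 + 28 @ $15.25 = $7,584.70

Ending inventory = $7,584.70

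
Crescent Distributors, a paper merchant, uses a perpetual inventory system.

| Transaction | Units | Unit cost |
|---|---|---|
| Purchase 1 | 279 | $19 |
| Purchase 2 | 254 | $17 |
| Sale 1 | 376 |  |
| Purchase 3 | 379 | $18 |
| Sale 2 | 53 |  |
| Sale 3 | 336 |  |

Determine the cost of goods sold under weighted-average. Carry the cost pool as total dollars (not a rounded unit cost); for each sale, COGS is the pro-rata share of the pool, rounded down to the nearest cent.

COGS = $13,792.97

After Purchase 1: 279 on hand, pool $5,301.00 (≈ $19.0000 each)
After Purchase 2: 533 on hand, pool $9,619.00 (≈ $18.0469 each)
Sale 1, sell 376: 376/533 × $9,619.00 → $6,785.63
After Purchase 3: 536 on hand, pool $9,655.37 (≈ $18.0138 each)
Sale 2, sell 53: 53/536 × $9,655.37 → $954.72
Sale 3, sell 336: 336/483 × $8,700.65 → $6,052.62
Total COGS = $6,785.63 + $954.72 + $6,052.62 = $13,792.97
Ending inventory (cost pool remaining) = $2,648.03
Check: goods available $16,441.00 = COGS $13,792.97 + ending $2,648.03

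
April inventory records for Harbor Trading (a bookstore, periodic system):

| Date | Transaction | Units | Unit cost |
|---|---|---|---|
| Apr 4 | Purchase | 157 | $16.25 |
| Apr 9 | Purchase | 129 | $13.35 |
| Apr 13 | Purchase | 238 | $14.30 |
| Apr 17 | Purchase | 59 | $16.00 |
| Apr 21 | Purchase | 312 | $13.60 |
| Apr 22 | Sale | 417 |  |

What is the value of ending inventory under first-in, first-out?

Ending inventory = $6,717.30

Apr 22, 417 sold [FIFO — oldest first]: 157 @ $16.25 + 129 @ $13.35 + 131 @ $14.30 = $6,146.70
Ending inventory: 107 @ $14.30 + 59 @ $16.00 + 312 @ $13.60 = $6,717.30
Check: goods available $12,864.00 = COGS $6,146.70 + ending $6,717.30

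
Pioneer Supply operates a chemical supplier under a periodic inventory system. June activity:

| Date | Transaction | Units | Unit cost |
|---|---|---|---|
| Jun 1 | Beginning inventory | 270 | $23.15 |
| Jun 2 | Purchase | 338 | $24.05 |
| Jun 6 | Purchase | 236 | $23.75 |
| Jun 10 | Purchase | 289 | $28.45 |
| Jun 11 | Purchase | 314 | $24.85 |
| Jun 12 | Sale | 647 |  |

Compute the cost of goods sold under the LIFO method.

Jun 12, 647 sold [LIFO — newest first]: 314 @ $24.85 + 289 @ $28.45 + 44 @ $23.75 = $17,069.95
Ending inventory: 270 @ $23.15 + 338 @ $24.05 + 192 @ $23.75 = $18,939.40

COGS = $17,069.95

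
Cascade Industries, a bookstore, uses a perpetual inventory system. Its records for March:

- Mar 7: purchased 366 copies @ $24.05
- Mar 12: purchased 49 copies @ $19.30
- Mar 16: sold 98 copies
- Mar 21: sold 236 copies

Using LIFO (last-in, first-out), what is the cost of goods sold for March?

Mar 16, 98 sold [LIFO — newest first]: 49 @ $19.30 + 49 @ $24.05 = $2,124.15
Mar 21, 236 sold [LIFO — newest first]: 236 @ $24.05 = $5,675.80
Total COGS = $2,124.15 + $5,675.80 = $7,799.95
Ending inventory: 81 @ $24.05 = $1,948.05
Check: goods available $9,748.00 = COGS $7,799.95 + ending $1,948.05

COGS = $7,799.95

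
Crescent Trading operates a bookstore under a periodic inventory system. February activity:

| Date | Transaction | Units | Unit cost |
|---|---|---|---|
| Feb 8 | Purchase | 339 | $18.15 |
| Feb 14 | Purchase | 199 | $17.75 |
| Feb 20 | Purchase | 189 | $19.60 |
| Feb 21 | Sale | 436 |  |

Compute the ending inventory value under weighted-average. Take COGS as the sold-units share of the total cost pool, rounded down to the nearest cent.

Feb 21, sell 436: 436/727 × $13,389.50 → $8,030.01
Ending inventory (cost pool remaining) = $5,359.49
Check: goods available $13,389.50 = COGS $8,030.01 + ending $5,359.49

Ending inventory = $5,359.49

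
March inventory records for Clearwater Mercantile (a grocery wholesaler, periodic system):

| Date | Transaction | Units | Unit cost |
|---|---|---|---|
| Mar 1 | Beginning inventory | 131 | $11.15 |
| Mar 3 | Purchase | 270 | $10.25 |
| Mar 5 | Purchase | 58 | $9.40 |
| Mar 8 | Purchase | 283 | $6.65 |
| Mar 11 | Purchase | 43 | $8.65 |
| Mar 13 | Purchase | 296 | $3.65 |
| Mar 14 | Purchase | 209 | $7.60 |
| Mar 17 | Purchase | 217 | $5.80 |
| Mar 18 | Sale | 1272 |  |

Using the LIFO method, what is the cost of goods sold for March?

COGS = $8,428.00

Mar 18, 1272 sold [LIFO — newest first]: 217 @ $5.80 + 209 @ $7.60 + 296 @ $3.65 + 43 @ $8.65 + 283 @ $6.65 + 58 @ $9.40 + 166 @ $10.25 = $8,428.00
Ending inventory: 131 @ $11.15 + 104 @ $10.25 = $2,526.65
Check: goods available $10,954.65 = COGS $8,428.00 + ending $2,526.65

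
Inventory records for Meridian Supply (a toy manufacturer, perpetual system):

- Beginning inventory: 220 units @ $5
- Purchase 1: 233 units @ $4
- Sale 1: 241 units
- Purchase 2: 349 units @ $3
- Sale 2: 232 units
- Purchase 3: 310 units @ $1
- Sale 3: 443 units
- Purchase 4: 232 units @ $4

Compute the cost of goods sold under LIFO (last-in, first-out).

COGS = $2,409

Sale 1 (241) [LIFO — newest first]: 233 @ $4 + 8 @ $5 = $972
Sale 2 (232) [LIFO — newest first]: 232 @ $3 = $696
Sale 3 (443) [LIFO — newest first]: 310 @ $1 + 117 @ $3 + 16 @ $5 = $741
Total COGS = $972 + $696 + $741 = $2,409
Ending inventory: 196 @ $5 + 232 @ $4 = $1,908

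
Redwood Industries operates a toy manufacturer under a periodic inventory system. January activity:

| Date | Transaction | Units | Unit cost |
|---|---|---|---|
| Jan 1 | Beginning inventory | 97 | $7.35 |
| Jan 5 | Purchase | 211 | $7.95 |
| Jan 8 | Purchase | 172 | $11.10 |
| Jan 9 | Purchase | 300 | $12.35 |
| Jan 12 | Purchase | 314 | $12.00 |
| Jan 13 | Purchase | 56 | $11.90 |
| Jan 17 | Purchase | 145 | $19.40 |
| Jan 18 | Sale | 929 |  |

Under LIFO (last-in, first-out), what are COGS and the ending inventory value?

COGS = $12,217.80; ending inventory = $3,034.20

Jan 18, 929 sold [LIFO — newest first]: 145 @ $19.40 + 56 @ $11.90 + 314 @ $12.00 + 300 @ $12.35 + 114 @ $11.10 = $12,217.80
Ending inventory: 97 @ $7.35 + 211 @ $7.95 + 58 @ $11.10 = $3,034.20
Check: goods available $15,252.00 = COGS $12,217.80 + ending $3,034.20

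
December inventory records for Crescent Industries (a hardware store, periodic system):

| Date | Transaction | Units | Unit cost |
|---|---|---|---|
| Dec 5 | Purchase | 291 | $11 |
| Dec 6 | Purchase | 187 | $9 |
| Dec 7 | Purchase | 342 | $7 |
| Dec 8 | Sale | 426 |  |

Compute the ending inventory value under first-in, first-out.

Ending inventory = $2,862

Dec 8, 426 sold [FIFO — oldest first]: 291 @ $11 + 135 @ $9 = $4,416
Ending inventory: 52 @ $9 + 342 @ $7 = $2,862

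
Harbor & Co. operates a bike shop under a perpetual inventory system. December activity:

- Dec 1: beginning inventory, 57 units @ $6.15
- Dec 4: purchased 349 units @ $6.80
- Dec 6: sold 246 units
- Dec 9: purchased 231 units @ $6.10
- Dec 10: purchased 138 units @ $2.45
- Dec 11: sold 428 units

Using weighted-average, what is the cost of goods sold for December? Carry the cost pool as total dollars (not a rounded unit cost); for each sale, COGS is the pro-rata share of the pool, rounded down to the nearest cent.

After Dec 1: 57 on hand, pool $350.55 (≈ $6.1500 each)
After Dec 4: 406 on hand, pool $2,723.75 (≈ $6.7087 each)
Dec 6, sell 246: 246/406 × $2,723.75 → $1,650.35
After Dec 9: 391 on hand, pool $2,482.50 (≈ $6.3491 each)
After Dec 10: 529 on hand, pool $2,820.60 (≈ $5.3319 each)
Dec 11, sell 428: 428/529 × $2,820.60 → $2,282.07
Total COGS = $1,650.35 + $2,282.07 = $3,932.42
Ending inventory (cost pool remaining) = $538.53
Check: goods available $4,470.95 = COGS $3,932.42 + ending $538.53

COGS = $3,932.42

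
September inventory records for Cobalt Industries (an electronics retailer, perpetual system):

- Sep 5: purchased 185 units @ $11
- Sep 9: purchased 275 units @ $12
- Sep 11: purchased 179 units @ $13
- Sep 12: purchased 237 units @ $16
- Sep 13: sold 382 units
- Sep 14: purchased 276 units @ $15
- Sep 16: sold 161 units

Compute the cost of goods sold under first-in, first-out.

Sep 13, 382 sold [FIFO — oldest first]: 185 @ $11 + 197 @ $12 = $4,399
Sep 16, 161 sold [FIFO — oldest first]: 78 @ $12 + 83 @ $13 = $2,015
Total COGS = $4,399 + $2,015 = $6,414
Ending inventory: 96 @ $13 + 237 @ $16 + 276 @ $15 = $9,180

COGS = $6,414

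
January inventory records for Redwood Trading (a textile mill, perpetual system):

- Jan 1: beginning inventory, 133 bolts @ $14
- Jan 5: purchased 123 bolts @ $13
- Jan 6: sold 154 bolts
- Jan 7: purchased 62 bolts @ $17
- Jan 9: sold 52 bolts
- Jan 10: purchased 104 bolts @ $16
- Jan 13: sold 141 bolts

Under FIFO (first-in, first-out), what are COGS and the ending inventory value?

COGS = $4,979; ending inventory = $1,200

Jan 6, 154 sold [FIFO — oldest first]: 133 @ $14 + 21 @ $13 = $2,135
Jan 9, 52 sold [FIFO — oldest first]: 52 @ $13 = $676
Jan 13, 141 sold [FIFO — oldest first]: 50 @ $13 + 62 @ $17 + 29 @ $16 = $2,168
Total COGS = $2,135 + $676 + $2,168 = $4,979
Ending inventory: 75 @ $16 = $1,200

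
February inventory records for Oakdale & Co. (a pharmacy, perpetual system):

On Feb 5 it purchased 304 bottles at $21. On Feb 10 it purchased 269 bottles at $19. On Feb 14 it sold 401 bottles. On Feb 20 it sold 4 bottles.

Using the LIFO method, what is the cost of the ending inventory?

Ending inventory = $3,528

Feb 14, 401 sold [LIFO — newest first]: 269 @ $19 + 132 @ $21 = $7,883
Feb 20, 4 sold [LIFO — newest first]: 4 @ $21 = $84
Total COGS = $7,883 + $84 = $7,967
Ending inventory: 168 @ $21 = $3,528
Check: goods available $11,495 = COGS $7,967 + ending $3,528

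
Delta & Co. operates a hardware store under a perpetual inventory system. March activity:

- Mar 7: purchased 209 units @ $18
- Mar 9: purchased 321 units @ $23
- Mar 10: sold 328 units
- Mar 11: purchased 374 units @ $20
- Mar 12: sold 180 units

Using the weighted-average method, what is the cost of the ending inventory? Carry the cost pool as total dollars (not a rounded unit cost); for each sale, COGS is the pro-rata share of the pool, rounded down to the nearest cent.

Ending inventory = $8,062.81

After Mar 7: 209 on hand, pool $3,762.00 (≈ $18.0000 each)
After Mar 9: 530 on hand, pool $11,145.00 (≈ $21.0283 each)
Mar 10, sell 328: 328/530 × $11,145.00 → $6,897.28
After Mar 11: 576 on hand, pool $11,727.72 (≈ $20.3606 each)
Mar 12, sell 180: 180/576 × $11,727.72 → $3,664.91
Total COGS = $6,897.28 + $3,664.91 = $10,562.19
Ending inventory (cost pool remaining) = $8,062.81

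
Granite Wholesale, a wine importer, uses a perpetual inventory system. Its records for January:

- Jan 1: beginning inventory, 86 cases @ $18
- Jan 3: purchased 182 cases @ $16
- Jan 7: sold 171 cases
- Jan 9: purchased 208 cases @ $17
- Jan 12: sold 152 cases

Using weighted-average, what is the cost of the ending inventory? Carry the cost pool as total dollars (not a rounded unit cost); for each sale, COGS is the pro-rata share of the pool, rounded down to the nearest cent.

After Jan 1: 86 on hand, pool $1,548.00 (≈ $18.0000 each)
After Jan 3: 268 on hand, pool $4,460.00 (≈ $16.6418 each)
Jan 7, sell 171: 171/268 × $4,460.00 → $2,845.74
After Jan 9: 305 on hand, pool $5,150.26 (≈ $16.8861 each)
Jan 12, sell 152: 152/305 × $5,150.26 → $2,566.68
Total COGS = $2,845.74 + $2,566.68 = $5,412.42
Ending inventory (cost pool remaining) = $2,583.58

Ending inventory = $2,583.58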